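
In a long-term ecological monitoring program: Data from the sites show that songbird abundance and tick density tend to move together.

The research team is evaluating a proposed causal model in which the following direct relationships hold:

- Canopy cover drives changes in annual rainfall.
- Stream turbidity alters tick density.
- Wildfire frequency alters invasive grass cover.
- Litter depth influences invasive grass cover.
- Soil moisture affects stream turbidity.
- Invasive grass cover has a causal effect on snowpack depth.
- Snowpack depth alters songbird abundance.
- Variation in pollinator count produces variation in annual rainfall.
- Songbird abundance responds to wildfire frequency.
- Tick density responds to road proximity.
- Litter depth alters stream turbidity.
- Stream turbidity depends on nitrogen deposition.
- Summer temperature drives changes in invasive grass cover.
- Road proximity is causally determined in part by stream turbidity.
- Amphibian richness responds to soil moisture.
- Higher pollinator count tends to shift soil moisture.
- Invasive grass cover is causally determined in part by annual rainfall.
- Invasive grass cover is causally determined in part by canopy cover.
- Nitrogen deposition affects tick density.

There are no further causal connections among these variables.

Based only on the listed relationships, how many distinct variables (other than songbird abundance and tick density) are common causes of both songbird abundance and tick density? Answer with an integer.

2

The common causes are: litter depth (to songbird abundance via litter depth → invasive grass cover → snowpack depth → songbird abundance; to tick density via litter depth → stream turbidity → tick density); pollinator count (to songbird abundance via pollinator count → annual rainfall → invasive grass cover → snowpack depth → songbird abundance; to tick density via pollinator count → soil moisture → stream turbidity → tick density).
Every other variable lacks a causal path to at least one of songbird abundance and tick density.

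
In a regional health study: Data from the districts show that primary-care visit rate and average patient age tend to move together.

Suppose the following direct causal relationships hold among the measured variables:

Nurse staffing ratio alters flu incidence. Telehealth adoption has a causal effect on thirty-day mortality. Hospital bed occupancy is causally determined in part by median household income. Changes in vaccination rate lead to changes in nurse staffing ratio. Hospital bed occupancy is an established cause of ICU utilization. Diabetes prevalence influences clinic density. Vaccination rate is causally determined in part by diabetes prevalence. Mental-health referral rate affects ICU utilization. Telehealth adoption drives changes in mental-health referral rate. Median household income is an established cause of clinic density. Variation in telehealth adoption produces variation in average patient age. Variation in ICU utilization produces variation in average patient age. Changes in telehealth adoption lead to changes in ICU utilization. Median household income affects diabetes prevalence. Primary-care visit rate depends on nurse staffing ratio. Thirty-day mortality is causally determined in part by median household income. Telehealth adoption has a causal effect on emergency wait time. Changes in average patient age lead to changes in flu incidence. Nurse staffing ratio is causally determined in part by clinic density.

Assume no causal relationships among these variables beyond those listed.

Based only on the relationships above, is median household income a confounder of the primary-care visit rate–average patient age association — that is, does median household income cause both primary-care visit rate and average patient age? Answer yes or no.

yes

Median household income has a causal path to primary-care visit rate (median household income → clinic density → nurse staffing ratio → primary-care visit rate) and to average patient age (median household income → hospital bed occupancy → ICU utilization → average patient age), so it is a common cause of both — a confounder.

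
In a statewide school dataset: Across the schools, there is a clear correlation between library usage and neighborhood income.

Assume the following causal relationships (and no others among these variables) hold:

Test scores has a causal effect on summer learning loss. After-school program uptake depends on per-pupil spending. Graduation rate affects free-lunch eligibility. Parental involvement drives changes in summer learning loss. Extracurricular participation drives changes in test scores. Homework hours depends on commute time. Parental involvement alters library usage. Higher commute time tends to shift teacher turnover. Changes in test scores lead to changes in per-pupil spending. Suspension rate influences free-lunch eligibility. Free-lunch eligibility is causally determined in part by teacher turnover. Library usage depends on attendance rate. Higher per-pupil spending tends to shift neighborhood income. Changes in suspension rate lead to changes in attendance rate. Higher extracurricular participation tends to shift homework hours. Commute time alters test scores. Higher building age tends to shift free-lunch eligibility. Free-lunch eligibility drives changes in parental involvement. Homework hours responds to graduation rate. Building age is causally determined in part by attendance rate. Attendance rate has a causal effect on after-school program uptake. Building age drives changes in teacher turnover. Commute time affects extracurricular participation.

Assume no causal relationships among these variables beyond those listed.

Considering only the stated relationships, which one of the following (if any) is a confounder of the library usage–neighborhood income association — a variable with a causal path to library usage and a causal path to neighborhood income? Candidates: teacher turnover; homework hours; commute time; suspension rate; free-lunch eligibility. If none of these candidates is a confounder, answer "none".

commute time

Commute time causes library usage (commute time → teacher turnover → free-lunch eligibility → parental involvement → library usage) and also causes neighborhood income (commute time → test scores → per-pupil spending → neighborhood income); it is a common cause of both.
Each of the other candidates lacks a causal path to at least one of library usage and neighborhood income, so they do not confound the relationship.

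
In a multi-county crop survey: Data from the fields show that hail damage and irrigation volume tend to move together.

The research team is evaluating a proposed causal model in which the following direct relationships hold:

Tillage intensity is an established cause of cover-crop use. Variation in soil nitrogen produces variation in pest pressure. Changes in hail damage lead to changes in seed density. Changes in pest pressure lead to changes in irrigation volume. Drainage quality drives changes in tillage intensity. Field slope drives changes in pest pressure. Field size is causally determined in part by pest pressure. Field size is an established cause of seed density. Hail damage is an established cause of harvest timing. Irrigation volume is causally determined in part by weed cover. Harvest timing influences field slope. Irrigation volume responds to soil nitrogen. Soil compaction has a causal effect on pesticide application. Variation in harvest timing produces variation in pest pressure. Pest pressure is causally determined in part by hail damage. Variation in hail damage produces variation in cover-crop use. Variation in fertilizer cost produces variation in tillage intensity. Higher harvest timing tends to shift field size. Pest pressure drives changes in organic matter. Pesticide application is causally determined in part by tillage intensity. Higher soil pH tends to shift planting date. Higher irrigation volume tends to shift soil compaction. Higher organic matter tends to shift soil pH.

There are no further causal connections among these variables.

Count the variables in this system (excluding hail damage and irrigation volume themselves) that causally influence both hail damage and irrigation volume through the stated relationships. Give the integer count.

0

No listed variable has a causal path to both hail damage and irrigation volume, so there are no common causes.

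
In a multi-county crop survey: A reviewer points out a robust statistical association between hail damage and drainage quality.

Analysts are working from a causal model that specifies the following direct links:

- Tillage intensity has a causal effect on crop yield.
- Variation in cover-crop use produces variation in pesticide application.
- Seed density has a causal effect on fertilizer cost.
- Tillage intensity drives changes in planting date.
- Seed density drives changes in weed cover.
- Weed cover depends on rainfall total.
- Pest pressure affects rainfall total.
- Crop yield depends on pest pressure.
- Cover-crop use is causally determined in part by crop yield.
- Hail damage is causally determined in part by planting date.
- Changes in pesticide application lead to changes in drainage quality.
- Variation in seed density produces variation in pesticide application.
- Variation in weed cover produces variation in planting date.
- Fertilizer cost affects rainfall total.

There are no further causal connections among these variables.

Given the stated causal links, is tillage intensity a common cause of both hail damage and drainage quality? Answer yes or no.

Tillage intensity has a causal path to hail damage (tillage intensity → planting date → hail damage) and to drainage quality (tillage intensity → crop yield → cover-crop use → pesticide application → drainage quality), so it is a common cause of both — a confounder.

yes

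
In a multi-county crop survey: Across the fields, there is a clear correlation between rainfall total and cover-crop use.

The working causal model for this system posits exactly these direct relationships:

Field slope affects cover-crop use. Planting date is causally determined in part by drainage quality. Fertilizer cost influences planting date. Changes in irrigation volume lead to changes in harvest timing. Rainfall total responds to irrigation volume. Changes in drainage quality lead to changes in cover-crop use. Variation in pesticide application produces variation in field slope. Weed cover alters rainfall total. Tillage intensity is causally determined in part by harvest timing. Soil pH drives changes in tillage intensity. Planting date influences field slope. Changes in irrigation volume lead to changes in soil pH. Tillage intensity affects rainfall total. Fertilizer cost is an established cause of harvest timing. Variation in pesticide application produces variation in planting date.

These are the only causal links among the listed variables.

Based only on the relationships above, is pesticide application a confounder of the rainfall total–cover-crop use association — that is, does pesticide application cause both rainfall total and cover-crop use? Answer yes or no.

Pesticide application has no stated causal path to rainfall total. A confounder must cause both variables, so pesticide application does not qualify.

no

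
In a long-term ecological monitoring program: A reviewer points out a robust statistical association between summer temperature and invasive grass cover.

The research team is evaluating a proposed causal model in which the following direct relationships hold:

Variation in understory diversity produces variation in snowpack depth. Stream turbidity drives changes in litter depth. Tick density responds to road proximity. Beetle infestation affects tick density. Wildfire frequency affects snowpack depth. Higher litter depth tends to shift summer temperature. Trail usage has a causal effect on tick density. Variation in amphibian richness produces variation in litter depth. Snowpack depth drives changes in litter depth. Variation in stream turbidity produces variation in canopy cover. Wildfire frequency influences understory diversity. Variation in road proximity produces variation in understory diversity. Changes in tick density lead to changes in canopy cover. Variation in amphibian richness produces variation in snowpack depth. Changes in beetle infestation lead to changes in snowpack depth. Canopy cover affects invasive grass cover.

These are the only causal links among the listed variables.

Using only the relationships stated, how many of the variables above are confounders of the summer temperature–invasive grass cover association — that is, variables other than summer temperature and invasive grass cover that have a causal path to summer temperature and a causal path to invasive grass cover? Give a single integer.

The common causes are: beetle infestation (to summer temperature via beetle infestation → snowpack depth → litter depth → summer temperature; to invasive grass cover via beetle infestation → tick density → canopy cover → invasive grass cover); road proximity (to summer temperature via road proximity → understory diversity → snowpack depth → litter depth → summer temperature; to invasive grass cover via road proximity → tick density → canopy cover → invasive grass cover); stream turbidity (to summer temperature via stream turbidity → litter depth → summer temperature; to invasive grass cover via stream turbidity → canopy cover → invasive grass cover).
Every other variable lacks a causal path to at least one of summer temperature and invasive grass cover.

3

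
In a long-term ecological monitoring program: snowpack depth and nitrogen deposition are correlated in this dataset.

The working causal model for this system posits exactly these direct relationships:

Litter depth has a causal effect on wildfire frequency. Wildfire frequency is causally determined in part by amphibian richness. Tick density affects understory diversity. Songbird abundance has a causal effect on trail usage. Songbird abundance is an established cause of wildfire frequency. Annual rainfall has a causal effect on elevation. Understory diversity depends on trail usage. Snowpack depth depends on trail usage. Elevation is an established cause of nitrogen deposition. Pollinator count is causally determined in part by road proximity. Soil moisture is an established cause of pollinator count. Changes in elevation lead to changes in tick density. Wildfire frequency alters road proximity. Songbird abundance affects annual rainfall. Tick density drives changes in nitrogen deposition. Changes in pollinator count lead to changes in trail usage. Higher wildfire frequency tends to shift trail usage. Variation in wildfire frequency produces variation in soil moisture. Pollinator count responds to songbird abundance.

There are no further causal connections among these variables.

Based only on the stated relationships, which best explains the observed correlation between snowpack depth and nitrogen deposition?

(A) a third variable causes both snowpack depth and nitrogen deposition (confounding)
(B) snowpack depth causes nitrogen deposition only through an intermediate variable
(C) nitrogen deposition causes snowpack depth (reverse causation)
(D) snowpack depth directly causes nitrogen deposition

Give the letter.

A

Songbird abundance causes snowpack depth (songbird abundance → trail usage → snowpack depth) and nitrogen deposition (songbird abundance → annual rainfall → elevation → nitrogen deposition) — a common cause creating the correlation.
There is no stated path from snowpack depth to nitrogen deposition or from nitrogen deposition to snowpack depth, so neither direct nor reverse causation applies.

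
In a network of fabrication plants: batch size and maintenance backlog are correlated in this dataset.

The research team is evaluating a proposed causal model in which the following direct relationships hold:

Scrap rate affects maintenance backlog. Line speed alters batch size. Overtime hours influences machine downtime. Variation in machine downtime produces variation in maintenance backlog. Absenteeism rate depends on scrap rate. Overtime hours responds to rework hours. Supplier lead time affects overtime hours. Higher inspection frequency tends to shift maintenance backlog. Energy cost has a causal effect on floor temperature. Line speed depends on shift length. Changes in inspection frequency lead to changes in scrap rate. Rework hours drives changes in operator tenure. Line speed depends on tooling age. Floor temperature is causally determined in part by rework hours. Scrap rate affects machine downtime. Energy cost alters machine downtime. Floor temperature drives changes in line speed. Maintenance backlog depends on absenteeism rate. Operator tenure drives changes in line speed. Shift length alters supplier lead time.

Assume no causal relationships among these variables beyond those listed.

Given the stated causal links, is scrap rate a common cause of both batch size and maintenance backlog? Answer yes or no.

no

Scrap rate has no stated causal path to batch size. A confounder must cause both variables, so scrap rate does not qualify.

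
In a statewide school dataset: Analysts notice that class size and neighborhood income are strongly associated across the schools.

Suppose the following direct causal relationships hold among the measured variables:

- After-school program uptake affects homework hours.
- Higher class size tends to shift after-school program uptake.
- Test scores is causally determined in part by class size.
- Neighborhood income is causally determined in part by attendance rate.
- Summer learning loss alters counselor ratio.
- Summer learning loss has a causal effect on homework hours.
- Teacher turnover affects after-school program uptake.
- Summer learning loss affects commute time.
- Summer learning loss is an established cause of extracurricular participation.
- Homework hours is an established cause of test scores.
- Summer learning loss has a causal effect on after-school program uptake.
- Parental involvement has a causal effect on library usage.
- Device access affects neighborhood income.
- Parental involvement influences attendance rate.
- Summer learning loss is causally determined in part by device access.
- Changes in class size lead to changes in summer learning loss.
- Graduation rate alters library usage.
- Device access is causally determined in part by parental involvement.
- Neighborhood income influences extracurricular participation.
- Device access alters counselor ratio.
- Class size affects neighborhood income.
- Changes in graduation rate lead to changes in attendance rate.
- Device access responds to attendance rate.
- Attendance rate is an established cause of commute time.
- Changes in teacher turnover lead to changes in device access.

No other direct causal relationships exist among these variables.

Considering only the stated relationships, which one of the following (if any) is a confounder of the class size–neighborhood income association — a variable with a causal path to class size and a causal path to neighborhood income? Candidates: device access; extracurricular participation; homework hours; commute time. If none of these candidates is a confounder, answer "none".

none

None of the listed candidates has causal paths to both class size and neighborhood income in the stated relationships, so none is a common cause.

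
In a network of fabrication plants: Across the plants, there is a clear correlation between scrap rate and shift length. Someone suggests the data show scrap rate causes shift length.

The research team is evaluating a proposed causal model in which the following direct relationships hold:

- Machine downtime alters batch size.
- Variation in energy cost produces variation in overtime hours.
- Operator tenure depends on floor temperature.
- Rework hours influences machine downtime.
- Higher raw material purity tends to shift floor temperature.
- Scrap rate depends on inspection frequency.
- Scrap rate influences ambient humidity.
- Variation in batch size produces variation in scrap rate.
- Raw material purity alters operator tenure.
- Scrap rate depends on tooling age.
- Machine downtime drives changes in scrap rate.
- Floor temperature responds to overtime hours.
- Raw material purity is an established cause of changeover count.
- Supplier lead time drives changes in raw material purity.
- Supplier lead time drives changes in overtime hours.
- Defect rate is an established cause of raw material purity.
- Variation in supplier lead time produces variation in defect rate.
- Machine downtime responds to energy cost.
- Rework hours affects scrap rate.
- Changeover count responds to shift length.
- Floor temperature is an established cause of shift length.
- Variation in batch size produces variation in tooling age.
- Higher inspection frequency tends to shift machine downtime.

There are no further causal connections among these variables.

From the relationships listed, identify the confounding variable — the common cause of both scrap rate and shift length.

energy cost

Energy cost has a causal path to scrap rate (energy cost → machine downtime → scrap rate) and a separate causal path to shift length (energy cost → overtime hours → floor temperature → shift length), so it is a common cause of both.
No stated relationship gives scrap rate a causal route to shift length, so the correlation is explained by the shared upstream cause rather than a direct effect.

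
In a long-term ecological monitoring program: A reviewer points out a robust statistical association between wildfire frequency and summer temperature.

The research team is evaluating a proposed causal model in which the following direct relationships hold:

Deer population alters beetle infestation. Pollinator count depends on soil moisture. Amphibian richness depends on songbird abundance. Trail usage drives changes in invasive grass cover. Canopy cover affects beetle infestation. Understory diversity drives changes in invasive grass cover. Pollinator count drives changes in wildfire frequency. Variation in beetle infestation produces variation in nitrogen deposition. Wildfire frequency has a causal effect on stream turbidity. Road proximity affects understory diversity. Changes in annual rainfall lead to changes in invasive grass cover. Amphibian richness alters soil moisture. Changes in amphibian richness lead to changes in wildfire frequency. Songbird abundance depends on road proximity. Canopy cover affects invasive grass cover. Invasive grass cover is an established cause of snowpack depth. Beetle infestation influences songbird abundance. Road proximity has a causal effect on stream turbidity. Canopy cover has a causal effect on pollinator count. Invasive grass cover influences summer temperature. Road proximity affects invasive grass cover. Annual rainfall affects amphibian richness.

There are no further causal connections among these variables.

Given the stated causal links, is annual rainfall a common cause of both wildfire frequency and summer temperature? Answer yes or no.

Annual rainfall has a causal path to wildfire frequency (annual rainfall → amphibian richness → wildfire frequency) and to summer temperature (annual rainfall → invasive grass cover → summer temperature), so it is a common cause of both — a confounder.

yes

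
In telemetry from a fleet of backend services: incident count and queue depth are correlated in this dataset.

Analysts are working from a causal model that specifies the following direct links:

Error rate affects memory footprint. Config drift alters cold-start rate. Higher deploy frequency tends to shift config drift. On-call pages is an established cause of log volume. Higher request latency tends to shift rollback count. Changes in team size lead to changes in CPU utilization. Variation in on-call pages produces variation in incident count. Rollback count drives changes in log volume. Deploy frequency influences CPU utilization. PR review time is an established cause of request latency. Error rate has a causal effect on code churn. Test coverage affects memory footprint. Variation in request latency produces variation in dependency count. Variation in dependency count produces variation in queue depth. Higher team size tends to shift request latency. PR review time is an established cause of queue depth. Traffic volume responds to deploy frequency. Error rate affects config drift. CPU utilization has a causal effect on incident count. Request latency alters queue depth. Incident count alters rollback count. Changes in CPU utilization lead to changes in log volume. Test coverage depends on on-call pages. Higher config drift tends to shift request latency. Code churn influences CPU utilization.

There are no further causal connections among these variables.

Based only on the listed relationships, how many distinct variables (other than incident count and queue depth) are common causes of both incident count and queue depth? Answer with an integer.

3

The common causes are: deploy frequency (to incident count via deploy frequency → CPU utilization → incident count; to queue depth via deploy frequency → config drift → request latency → queue depth); error rate (to incident count via error rate → code churn → CPU utilization → incident count; to queue depth via error rate → config drift → request latency → queue depth); team size (to incident count via team size → CPU utilization → incident count; to queue depth via team size → request latency → queue depth).
Every other variable lacks a causal path to at least one of incident count and queue depth.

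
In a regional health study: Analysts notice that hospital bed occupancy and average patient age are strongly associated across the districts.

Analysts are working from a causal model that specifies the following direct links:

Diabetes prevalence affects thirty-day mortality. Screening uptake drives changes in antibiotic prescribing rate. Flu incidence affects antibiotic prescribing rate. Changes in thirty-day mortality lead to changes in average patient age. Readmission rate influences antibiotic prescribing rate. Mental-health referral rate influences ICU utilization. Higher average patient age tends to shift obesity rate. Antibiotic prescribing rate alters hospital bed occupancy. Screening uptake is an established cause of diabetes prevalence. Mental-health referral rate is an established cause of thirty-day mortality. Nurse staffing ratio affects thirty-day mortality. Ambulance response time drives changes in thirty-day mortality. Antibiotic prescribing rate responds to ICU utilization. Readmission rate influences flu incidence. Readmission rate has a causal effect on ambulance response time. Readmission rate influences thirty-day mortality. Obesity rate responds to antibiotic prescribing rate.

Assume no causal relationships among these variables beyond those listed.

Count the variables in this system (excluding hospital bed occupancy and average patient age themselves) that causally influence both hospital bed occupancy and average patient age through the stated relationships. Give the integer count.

The common causes are: mental-health referral rate (to hospital bed occupancy via mental-health referral rate → ICU utilization → antibiotic prescribing rate → hospital bed occupancy; to average patient age via mental-health referral rate → thirty-day mortality → average patient age); readmission rate (to hospital bed occupancy via readmission rate → antibiotic prescribing rate → hospital bed occupancy; to average patient age via readmission rate → thirty-day mortality → average patient age); screening uptake (to hospital bed occupancy via screening uptake → antibiotic prescribing rate → hospital bed occupancy; to average patient age via screening uptake → diabetes prevalence → thirty-day mortality → average patient age).
Every other variable lacks a causal path to at least one of hospital bed occupancy and average patient age.

3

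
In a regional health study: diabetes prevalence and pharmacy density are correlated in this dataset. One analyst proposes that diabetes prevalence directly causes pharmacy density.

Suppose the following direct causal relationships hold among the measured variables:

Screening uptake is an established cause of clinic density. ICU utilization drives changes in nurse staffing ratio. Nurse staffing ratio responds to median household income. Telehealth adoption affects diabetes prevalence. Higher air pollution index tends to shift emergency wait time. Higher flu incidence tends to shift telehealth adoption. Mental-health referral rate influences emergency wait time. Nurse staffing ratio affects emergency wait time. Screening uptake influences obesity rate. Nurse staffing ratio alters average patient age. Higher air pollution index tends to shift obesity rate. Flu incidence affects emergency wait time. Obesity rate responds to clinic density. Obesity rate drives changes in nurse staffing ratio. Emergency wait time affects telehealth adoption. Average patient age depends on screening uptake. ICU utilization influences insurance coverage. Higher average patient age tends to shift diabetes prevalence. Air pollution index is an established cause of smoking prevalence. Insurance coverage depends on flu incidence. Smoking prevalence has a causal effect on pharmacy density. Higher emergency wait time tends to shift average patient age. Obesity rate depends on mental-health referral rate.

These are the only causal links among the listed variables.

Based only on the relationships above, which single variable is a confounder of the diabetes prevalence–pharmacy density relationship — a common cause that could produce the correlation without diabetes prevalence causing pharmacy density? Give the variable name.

air pollution index

Air pollution index has a causal path to diabetes prevalence (air pollution index → emergency wait time → average patient age → diabetes prevalence) and a separate causal path to pharmacy density (air pollution index → smoking prevalence → pharmacy density), so it is a common cause of both.
No stated relationship gives diabetes prevalence a causal route to pharmacy density, so the correlation is explained by the shared upstream cause rather than a direct effect.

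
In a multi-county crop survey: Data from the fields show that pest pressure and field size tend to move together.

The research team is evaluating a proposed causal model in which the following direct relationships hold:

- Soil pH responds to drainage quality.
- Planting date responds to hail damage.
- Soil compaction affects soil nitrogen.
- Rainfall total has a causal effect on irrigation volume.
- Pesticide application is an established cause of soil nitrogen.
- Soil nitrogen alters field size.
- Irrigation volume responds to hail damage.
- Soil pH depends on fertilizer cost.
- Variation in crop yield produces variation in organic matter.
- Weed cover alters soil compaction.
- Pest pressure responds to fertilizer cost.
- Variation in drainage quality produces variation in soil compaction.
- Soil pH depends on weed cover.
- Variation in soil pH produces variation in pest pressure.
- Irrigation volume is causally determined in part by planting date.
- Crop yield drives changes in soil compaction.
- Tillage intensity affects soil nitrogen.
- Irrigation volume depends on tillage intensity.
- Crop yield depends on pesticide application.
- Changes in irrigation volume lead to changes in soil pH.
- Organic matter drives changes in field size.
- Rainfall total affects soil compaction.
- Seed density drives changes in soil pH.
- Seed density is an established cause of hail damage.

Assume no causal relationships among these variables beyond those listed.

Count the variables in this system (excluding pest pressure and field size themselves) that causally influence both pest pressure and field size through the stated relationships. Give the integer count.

The common causes are: drainage quality (to pest pressure via drainage quality → soil pH → pest pressure; to field size via drainage quality → soil compaction → soil nitrogen → field size); rainfall total (to pest pressure via rainfall total → irrigation volume → soil pH → pest pressure; to field size via rainfall total → soil compaction → soil nitrogen → field size); tillage intensity (to pest pressure via tillage intensity → irrigation volume → soil pH → pest pressure; to field size via tillage intensity → soil nitrogen → field size); weed cover (to pest pressure via weed cover → soil pH → pest pressure; to field size via weed cover → soil compaction → soil nitrogen → field size).
Every other variable lacks a causal path to at least one of pest pressure and field size.

4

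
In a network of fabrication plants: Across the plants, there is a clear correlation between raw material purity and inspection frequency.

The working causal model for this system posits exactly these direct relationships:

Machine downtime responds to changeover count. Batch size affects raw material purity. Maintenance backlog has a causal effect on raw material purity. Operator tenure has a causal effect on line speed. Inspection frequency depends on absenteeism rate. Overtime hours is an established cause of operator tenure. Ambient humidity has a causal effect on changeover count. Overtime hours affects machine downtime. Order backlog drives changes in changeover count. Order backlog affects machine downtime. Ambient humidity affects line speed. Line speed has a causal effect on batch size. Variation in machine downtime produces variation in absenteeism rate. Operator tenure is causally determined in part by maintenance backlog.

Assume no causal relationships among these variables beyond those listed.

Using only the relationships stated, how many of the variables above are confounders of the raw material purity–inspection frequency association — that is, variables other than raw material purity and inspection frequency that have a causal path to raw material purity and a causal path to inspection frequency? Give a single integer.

The common causes are: ambient humidity (to raw material purity via ambient humidity → line speed → batch size → raw material purity; to inspection frequency via ambient humidity → changeover count → machine downtime → absenteeism rate → inspection frequency); overtime hours (to raw material purity via overtime hours → operator tenure → line speed → batch size → raw material purity; to inspection frequency via overtime hours → machine downtime → absenteeism rate → inspection frequency).
Every other variable lacks a causal path to at least one of raw material purity and inspection frequency.

2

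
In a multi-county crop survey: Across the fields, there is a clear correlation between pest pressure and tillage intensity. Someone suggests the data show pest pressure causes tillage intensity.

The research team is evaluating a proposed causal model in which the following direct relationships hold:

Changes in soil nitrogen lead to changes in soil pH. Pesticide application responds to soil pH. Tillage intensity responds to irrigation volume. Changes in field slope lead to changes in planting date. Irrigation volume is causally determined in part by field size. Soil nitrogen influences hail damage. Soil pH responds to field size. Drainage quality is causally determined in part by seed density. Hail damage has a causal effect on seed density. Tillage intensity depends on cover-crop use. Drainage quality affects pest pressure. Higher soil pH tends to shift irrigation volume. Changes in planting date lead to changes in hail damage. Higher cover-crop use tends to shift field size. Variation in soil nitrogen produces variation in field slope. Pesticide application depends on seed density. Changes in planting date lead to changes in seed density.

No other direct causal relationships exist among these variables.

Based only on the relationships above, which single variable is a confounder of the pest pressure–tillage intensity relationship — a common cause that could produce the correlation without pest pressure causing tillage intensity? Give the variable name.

soil nitrogen

Soil nitrogen has a causal path to pest pressure (soil nitrogen → hail damage → seed density → drainage quality → pest pressure) and a separate causal path to tillage intensity (soil nitrogen → soil pH → irrigation volume → tillage intensity), so it is a common cause of both.
No stated relationship gives pest pressure a causal route to tillage intensity, so the correlation is explained by the shared upstream cause rather than a direct effect.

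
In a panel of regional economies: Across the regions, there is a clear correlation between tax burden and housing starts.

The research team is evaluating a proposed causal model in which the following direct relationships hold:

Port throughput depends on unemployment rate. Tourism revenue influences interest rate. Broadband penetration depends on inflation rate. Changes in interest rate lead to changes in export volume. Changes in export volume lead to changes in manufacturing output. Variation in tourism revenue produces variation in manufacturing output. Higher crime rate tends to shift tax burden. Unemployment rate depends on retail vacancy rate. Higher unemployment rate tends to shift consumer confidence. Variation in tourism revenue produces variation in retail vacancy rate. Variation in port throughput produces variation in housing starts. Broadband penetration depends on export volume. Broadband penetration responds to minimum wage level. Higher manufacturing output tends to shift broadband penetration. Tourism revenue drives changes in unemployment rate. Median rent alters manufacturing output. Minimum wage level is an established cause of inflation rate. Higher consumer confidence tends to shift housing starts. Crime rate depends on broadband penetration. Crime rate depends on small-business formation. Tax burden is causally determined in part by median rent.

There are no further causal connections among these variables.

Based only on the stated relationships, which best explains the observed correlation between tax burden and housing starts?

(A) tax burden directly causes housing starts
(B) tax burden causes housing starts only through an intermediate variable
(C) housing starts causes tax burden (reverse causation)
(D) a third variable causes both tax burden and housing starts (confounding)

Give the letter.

Tourism revenue causes tax burden (tourism revenue → manufacturing output → broadband penetration → crime rate → tax burden) and housing starts (tourism revenue → unemployment rate → port throughput → housing starts) — a common cause creating the correlation.
There is no stated path from tax burden to housing starts or from housing starts to tax burden, so neither direct nor reverse causation applies.

D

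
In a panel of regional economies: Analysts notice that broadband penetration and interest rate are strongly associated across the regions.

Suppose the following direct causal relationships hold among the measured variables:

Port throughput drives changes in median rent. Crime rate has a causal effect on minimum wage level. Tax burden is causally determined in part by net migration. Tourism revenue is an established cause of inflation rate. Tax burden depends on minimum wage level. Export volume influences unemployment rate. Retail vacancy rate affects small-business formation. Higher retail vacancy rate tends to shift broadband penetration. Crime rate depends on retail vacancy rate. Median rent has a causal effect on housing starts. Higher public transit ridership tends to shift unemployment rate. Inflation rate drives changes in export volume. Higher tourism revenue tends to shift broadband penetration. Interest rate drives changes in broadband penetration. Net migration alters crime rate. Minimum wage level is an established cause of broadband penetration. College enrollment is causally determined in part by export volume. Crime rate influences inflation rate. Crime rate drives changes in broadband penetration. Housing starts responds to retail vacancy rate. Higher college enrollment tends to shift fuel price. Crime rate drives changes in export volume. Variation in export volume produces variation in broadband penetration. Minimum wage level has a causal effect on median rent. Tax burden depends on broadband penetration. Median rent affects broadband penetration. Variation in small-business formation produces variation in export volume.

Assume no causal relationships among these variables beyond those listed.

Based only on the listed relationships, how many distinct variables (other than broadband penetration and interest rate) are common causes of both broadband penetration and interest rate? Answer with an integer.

0

No listed variable has a causal path to both broadband penetration and interest rate, so there are no common causes.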